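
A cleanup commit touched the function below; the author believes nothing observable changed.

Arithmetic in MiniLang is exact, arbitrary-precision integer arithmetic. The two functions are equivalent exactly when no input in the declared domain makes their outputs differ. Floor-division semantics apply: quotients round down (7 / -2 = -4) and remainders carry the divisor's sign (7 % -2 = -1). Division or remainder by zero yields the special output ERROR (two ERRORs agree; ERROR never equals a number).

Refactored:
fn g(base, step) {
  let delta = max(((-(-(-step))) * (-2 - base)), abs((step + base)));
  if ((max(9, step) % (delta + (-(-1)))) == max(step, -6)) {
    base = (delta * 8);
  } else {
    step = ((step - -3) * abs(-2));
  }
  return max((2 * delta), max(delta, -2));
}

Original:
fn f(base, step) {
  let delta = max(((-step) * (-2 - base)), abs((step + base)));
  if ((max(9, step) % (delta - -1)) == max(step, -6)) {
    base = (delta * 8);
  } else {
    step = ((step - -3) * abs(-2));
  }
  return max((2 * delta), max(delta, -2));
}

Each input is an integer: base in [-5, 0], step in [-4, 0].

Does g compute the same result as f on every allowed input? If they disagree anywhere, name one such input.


This is a faithful refactor — arithmetic usage differs, but the computed results match everywhere.
Spot check at base=0, step=-1 — f: delta=1, then ((max(9, step) % (delta - -1)) == max(step, -6)) is false, then step=4, then returns 2. g: delta=1, then ((max(9, step) % (delta + (-(-1)))) == max(step, -6)) is false, then step=4, then returns 2. Both give 2.
Every one of the 30 inputs gives matching results.
verdict: equivalent


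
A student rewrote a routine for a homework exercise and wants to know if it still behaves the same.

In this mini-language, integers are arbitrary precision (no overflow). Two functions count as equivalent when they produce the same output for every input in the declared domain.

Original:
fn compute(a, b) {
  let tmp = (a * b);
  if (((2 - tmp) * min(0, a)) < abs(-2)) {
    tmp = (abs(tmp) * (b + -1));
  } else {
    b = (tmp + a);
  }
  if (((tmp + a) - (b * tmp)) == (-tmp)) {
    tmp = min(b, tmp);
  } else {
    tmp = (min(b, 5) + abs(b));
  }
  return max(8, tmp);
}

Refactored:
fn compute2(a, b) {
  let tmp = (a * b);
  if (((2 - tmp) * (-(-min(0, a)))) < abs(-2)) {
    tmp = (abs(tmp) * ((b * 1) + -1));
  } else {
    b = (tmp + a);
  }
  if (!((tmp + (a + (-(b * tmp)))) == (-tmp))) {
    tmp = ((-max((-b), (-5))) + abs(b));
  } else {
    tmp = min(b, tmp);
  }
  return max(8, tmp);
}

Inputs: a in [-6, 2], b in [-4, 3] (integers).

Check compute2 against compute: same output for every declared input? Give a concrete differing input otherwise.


Side by side, the visible changes include: boolean connective usage differs; also constant usage differs; also arithmetic usage differs; also min/max/abs usage differs.
As a probe, take a=0, b=-1: compute runs tmp=0, then (((2 - tmp) * min(0, a)) < abs(-2)) is true, then tmp=0, then (((tmp + a) - (b * tmp)) == (-tmp)) is true, then tmp=-1, then returns 8; compute2 runs tmp=0, then (((2 - tmp) * (-(-min(0, a)))) < abs(-2)) is true, then tmp=0, then (!((tmp + (a + (-(b * tmp)))) == (-tmp))) is false, then tmp=-1, then returns 8; both end at 8.
Sweeping the whole domain (72 inputs) finds no disagreement.
verdict: equivalent


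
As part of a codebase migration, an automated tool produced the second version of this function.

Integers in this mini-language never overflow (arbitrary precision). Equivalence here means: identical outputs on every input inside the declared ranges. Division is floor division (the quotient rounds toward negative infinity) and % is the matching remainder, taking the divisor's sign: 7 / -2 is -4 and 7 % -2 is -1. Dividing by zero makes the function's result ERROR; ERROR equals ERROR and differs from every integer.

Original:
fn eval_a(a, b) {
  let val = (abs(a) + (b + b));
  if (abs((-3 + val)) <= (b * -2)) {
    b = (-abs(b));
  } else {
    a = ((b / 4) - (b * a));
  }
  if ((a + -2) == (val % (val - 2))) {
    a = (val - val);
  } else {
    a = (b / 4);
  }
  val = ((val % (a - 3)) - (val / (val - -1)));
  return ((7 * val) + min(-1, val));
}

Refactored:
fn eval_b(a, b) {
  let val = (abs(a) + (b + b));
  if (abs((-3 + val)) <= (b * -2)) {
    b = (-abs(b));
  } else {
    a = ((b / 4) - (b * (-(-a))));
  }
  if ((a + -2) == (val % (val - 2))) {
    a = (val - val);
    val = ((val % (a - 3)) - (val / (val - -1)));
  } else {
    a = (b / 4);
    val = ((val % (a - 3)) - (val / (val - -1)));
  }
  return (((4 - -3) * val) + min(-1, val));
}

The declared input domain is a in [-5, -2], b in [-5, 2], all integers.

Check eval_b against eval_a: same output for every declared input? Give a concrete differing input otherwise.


Equivalent — the differences include statement counts differ; arithmetic usage differs; constant usage differs, yet no declared input distinguishes the two.
Tracing a=-3, b=-4: eval_a: val := -5 | (abs((-3 + val)) <= (b * -2)): true | b := -4 | ((a + -2) == (val % (val - 2))): true | a := 0 | val := -3 | result -24 | eval_b: val := -5 | (abs((-3 + val)) <= (b * -2)): true | b := -4 | ((a + -2) == (val % (val - 2))): true | a := 0 | val := -3 | result -24 — matching result -24.
Sweeping the whole domain (32 inputs) finds no disagreement.
verdict: equivalent


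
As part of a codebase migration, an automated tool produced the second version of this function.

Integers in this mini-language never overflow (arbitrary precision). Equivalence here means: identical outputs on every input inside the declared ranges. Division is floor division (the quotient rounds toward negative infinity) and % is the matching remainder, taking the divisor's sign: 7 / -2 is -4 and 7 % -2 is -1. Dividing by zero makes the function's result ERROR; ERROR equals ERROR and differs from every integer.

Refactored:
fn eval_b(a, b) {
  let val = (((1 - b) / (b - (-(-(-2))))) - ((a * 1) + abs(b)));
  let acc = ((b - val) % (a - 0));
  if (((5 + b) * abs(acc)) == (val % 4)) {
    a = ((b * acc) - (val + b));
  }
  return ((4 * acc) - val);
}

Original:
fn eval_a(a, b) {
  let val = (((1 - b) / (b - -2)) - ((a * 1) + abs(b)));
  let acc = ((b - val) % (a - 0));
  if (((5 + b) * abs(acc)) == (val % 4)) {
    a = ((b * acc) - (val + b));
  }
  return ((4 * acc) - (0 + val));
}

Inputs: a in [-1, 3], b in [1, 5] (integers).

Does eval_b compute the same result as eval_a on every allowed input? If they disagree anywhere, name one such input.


Reading the diff, among the changes: arithmetic usage differs, constant usage differs.
One worked example (a=1, b=4) — eval_a: val := -6 | acc := 0 | (((5 + b) * abs(acc)) == (val % 4)): false | result 6; eval_b: val := -6 | acc := 0 | (((5 + b) * abs(acc)) == (val % 4)): false | result 6; agreement on 6.
Sweeping the whole domain (25 inputs) finds no disagreement.
verdict: equivalent


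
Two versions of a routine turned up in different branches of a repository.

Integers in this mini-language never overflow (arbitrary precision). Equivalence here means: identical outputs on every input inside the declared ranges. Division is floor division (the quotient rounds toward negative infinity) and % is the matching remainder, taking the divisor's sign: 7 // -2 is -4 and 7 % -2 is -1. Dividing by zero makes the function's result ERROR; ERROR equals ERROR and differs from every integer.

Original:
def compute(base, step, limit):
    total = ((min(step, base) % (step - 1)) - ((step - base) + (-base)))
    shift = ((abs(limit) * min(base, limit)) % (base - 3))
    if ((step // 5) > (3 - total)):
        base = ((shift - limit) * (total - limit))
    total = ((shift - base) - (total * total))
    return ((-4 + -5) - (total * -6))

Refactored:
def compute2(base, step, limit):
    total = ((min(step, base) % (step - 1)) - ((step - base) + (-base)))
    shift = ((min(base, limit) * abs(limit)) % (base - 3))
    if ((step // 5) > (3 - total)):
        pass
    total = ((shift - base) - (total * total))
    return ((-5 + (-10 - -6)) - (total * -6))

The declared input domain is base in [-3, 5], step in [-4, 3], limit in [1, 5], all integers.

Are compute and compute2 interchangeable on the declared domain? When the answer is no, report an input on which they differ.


These are not equivalent — on base=2, step=0, limit=1 the outputs split (-87 vs -117).
compute: total := 4 | shift := 0 | ((step // 5) > (3 - total)): true | base := -3 | total := -13 | result -87
compute2: total := 4 | shift := 0 | ((step // 5) > (3 - total)): true | total := -18 | result -117
verdict: not equivalent; witness: base=2, step=0, limit=1


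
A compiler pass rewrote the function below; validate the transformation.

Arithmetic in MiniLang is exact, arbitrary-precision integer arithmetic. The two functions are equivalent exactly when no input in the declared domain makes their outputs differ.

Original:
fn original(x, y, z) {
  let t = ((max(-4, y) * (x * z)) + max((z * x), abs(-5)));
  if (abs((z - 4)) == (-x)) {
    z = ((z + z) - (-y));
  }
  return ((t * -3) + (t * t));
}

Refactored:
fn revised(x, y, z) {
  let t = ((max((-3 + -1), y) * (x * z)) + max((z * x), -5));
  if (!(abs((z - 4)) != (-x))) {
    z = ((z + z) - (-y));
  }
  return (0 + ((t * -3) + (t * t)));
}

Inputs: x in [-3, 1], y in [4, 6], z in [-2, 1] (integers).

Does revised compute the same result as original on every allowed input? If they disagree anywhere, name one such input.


Take x=-3, y=4, z=-1.
original: t becomes 17; next (abs((z - 4)) == (-x)) evaluates to false; next final value 238
revised: t becomes 15; next (!(abs((z - 4)) != (-x))) evaluates to false; next final value 180
238 against 180: the behavior changed.
verdict: not equivalent; witness: x=-3, y=4, z=-1


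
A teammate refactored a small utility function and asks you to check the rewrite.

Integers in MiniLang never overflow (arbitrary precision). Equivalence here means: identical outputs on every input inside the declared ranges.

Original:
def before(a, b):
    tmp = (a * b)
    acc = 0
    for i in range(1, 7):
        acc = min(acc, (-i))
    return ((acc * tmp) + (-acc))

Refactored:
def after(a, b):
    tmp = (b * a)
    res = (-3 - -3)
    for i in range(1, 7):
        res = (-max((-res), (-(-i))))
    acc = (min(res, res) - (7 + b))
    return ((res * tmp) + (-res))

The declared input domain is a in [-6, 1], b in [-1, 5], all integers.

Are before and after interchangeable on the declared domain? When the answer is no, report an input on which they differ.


Behavior is preserved: although local variable names differ, plus arithmetic usage differs, plus min/max/abs usage differs, plus statement counts differ, plus constant usage differs, the outputs never diverge.
One worked example (a=-4, b=1) — before: tmp becomes -4; next acc becomes 0; next at i=1:; next acc becomes -1; next at i=2:; next acc becomes -2; next at i=3:; next acc becomes -3; next at i=4:; next acc becomes -4; next at i=5:; next acc becomes -5; next at i=6:; next acc becomes -6; next final value 30; after: tmp becomes -4; next res becomes 0; next at i=1:; next res becomes -1; next at i=2:; next res becomes -2; next at i=3:; next res becomes -3; next at i=4:; next res becomes -4; next at i=5:; next res becomes -5; next at i=6:; next res becomes -6; next acc becomes -14; next final value 30; agreement on 30.
Sweeping the whole domain (56 inputs) finds no disagreement.
verdict: equivalent


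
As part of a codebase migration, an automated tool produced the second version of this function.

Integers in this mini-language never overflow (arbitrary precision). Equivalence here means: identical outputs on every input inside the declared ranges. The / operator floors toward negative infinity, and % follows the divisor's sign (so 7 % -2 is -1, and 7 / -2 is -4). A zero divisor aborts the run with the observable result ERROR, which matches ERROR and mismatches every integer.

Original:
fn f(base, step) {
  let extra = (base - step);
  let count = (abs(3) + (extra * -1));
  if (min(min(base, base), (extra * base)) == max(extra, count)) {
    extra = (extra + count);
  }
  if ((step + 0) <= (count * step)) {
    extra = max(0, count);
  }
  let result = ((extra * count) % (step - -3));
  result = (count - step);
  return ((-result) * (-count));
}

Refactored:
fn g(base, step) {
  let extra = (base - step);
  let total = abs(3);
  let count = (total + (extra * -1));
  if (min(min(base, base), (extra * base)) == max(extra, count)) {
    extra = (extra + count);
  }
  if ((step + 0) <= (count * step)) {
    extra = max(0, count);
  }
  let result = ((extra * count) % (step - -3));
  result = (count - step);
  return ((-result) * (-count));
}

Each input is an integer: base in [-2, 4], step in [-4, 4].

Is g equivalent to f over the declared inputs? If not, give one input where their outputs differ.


Changes here: statement counts differ, and local variable names differ; the full 63-point sweep finds no disagreement.
verdict: equivalent


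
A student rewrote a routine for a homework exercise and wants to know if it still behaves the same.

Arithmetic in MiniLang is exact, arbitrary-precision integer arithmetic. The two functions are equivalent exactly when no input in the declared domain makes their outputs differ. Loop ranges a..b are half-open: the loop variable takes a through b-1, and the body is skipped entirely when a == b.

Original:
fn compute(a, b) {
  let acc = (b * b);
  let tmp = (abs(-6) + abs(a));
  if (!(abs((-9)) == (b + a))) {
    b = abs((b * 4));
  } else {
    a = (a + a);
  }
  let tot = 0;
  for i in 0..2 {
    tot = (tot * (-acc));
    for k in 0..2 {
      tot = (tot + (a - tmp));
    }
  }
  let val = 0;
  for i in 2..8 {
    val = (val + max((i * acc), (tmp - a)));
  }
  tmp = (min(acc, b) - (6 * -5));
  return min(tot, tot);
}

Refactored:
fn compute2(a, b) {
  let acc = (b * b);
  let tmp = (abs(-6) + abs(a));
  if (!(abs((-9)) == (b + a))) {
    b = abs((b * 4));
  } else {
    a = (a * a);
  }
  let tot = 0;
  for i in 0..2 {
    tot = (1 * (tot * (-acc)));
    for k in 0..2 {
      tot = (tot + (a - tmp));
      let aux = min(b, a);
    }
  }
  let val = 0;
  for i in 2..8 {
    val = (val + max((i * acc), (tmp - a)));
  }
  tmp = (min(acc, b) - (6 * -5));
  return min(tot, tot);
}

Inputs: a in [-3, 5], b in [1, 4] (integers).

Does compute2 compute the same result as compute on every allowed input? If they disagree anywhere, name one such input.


These are not equivalent — on a=5, b=4 the outputs split (30 vs -420).
compute: acc = 16; tmp = 11; (!(abs((-9)) == (b + a))) -> false; a = 10; tot = 0; [i=0]; tot = 0; [k=0]; tot = -1; [k=1]; tot = -2; [i=1]; tot = 32; [k=0]; tot = 31; [k=1]; tot = 30; val = 0; [i=2]; val = 32; [i=3]; val = 80; [i=4]; val = 144; [i=5]; val = 224; [i=6]; val = 320; [i=7]; val = 432; tmp = 34; return 30
compute2: acc = 16; tmp = 11; (!(abs((-9)) == (b + a))) -> false; a = 25; tot = 0; [i=0]; tot = 0; [k=0]; tot = 14; aux = 4; [k=1]; tot = 28; aux = 4; [i=1]; tot = -448; [k=0]; tot = -434; aux = 4; [k=1]; tot = -420; aux = 4; val = 0; [i=2]; val = 32; [i=3]; val = 80; [i=4]; val = 144; [i=5]; val = 224; [i=6]; val = 320; [i=7]; val = 432; tmp = 34; return -420
verdict: not equivalent; witness: a=5, b=4


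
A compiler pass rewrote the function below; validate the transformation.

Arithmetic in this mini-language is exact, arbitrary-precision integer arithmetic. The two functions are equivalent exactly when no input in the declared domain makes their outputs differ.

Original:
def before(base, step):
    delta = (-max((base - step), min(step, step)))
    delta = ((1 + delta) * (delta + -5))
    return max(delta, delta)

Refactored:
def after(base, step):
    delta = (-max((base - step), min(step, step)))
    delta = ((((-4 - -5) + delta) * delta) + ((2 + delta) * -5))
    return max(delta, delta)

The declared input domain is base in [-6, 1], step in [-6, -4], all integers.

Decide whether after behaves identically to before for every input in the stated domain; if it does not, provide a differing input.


Not equivalent: base=-6, step=-6 separates them (-5 vs -10).
before: delta = 0; delta = -5; return -5
after: delta = 0; delta = -10; return -10
verdict: not equivalent; witness: base=-6, step=-6


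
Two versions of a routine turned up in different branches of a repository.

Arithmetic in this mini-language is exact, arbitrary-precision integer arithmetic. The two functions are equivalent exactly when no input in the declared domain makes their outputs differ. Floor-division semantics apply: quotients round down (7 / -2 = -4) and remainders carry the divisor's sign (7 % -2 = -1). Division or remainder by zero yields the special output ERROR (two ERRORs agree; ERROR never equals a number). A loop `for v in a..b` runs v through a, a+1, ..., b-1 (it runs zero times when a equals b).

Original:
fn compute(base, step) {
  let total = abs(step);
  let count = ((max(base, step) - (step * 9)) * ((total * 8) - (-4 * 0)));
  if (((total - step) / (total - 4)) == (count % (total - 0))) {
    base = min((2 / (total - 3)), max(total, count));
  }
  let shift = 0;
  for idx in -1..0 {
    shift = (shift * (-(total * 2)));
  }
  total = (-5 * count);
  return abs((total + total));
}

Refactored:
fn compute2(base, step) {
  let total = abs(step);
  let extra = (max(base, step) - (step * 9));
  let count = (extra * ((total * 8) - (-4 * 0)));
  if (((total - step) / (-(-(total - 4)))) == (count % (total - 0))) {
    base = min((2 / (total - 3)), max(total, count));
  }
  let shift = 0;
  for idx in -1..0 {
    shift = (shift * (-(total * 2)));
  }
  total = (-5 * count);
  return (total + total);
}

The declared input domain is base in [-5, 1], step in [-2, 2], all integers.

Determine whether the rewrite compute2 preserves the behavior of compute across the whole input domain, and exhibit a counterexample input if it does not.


Consider the input base=-5, step=-2.
compute: total := 2 | count := 256 | (((total - step) / (total - 4)) == (count % (total - 0))): false | shift := 0 | iter idx=-1: | shift := 0 | total := -1280 | result 2560
compute2: total := 2 | extra := 16 | count := 256 | (((total - step) / (-(-(total - 4)))) == (count % (total - 0))): false | shift := 0 | iter idx=-1: | shift := 0 | total := -1280 | result -2560
2560 != -2560, so the rewrite changes behavior.
verdict: not equivalent; witness: base=-5, step=-2


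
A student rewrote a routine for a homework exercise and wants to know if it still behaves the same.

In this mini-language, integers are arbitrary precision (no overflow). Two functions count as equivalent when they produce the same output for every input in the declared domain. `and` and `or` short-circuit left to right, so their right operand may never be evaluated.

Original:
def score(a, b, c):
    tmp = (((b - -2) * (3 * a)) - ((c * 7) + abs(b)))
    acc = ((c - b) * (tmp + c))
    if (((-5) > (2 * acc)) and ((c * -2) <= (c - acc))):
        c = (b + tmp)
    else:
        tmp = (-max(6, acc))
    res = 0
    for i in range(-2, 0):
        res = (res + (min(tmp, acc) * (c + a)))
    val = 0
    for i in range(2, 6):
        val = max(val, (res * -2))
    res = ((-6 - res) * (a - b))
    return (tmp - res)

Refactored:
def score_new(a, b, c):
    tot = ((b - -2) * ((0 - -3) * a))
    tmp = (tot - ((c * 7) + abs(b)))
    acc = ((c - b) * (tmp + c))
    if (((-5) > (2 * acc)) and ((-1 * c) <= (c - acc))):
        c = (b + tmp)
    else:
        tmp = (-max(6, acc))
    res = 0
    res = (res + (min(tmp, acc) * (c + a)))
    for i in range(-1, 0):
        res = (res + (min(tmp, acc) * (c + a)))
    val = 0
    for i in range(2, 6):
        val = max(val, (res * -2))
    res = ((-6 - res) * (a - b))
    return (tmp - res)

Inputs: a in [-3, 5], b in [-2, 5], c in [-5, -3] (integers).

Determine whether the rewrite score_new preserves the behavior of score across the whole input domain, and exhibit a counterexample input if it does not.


These are not equivalent — on a=-3, b=1, c=-5 the outputs split (-798 vs 463).
score: tmp = 7; acc = -12; (((-5) > (2 * acc)) and ((c * -2) <= (c - acc))) -> false; tmp = -6; res = 0; [i=-2]; res = 96; [i=-1]; res = 192; val = 0; [i=2]; val = 0; [i=3]; val = 0; [i=4]; val = 0; [i=5]; val = 0; res = 792; return -798
score_new: tot = -27; tmp = 7; acc = -12; (((-5) > (2 * acc)) and ((-1 * c) <= (c - acc))) -> true; c = 8; res = 0; res = -60; [i=-1]; res = -120; val = 0; [i=2]; val = 240; [i=3]; val = 240; [i=4]; val = 240; [i=5]; val = 240; res = -456; return 463
verdict: not equivalent; witness: a=-3, b=1, c=-5


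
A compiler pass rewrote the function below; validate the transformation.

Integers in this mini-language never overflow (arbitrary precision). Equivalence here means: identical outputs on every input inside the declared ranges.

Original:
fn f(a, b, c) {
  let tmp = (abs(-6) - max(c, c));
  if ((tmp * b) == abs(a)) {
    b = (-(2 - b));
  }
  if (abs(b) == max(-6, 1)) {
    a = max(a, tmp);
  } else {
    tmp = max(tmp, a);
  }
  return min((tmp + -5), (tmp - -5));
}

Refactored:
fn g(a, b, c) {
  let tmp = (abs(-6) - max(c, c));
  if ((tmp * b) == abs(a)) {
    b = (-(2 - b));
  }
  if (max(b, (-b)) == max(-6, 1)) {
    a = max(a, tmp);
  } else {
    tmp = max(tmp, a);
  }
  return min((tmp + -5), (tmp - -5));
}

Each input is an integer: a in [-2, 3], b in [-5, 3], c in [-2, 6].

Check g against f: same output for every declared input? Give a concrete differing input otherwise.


Reading the diff, among the changes: min/max/abs usage differs.
One worked example (a=1, b=2, c=-2) — f: tmp becomes 8; next ((tmp * b) == abs(a)) evaluates to false; next (abs(b) == max(-6, 1)) evaluates to false; next tmp becomes 8; next final value 3; g: tmp becomes 8; next ((tmp * b) == abs(a)) evaluates to false; next (max(b, (-b)) == max(-6, 1)) evaluates to false; next tmp becomes 8; next final value 3; agreement on 3.
Sweeping the whole domain (486 inputs) finds no disagreement.
verdict: equivalent


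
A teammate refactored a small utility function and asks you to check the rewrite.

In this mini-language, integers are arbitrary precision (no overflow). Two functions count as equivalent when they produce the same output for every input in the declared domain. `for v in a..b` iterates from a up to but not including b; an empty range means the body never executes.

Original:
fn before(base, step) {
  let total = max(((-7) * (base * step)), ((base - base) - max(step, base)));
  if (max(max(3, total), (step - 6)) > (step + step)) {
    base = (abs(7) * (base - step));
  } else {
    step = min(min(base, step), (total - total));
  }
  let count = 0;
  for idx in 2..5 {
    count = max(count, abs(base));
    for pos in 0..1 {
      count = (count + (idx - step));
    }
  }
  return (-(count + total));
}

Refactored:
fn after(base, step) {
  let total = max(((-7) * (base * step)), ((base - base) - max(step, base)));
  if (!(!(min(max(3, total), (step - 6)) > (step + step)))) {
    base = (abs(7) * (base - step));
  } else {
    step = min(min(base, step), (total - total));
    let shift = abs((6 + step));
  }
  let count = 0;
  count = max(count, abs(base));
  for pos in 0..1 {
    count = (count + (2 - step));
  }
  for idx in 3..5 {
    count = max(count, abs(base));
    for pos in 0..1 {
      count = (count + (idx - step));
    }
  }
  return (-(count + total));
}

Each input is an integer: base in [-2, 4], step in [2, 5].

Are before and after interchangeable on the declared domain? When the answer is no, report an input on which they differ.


On input base=-2, step=2, before returns -59 while after returns -45.
verdict: not equivalent; witness: base=-2, step=2


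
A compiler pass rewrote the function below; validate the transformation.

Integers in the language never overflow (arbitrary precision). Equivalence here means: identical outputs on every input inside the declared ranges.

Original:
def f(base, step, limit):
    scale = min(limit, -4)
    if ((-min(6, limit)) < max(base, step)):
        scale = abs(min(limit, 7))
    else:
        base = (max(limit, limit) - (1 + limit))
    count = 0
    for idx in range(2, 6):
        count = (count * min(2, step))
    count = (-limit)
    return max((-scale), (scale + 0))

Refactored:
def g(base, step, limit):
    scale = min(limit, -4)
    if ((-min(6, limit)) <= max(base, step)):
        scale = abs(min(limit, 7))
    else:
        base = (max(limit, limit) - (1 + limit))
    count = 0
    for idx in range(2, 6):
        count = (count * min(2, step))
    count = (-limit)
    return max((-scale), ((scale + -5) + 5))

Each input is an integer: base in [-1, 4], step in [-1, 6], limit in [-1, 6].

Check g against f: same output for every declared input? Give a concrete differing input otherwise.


At base=-1, step=-1, limit=1: f gives 4, g gives 1.
verdict: not equivalent; witness: base=-1, step=-1, limit=1


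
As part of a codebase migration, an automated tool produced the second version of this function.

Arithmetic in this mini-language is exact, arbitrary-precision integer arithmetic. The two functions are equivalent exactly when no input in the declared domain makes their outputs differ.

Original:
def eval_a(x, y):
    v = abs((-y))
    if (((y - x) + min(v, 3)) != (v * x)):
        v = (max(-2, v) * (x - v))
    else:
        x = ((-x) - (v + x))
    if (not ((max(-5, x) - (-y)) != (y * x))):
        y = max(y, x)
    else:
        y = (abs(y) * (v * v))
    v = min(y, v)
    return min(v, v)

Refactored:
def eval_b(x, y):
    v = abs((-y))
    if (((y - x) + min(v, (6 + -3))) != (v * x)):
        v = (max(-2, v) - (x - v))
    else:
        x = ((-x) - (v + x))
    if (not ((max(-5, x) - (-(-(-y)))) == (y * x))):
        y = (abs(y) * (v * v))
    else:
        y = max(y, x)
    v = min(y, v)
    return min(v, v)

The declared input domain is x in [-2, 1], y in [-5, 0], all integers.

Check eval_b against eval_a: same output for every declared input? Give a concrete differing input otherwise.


There is a counterexample at x=-2, y=-5: -35 on one side, 12 on the other.
eval_a: v=5, then (((y - x) + min(v, 3)) != (v * x)) is true, then v=-35, then (not ((max(-5, x) - (-y)) != (y * x))) is false, then y=6125, then v=-35, then returns -35
eval_b: v=5, then (((y - x) + min(v, (6 + -3))) != (v * x)) is true, then v=12, then (not ((max(-5, x) - (-(-(-y)))) == (y * x))) is true, then y=720, then v=12, then returns 12
verdict: not equivalent; witness: x=-2, y=-5


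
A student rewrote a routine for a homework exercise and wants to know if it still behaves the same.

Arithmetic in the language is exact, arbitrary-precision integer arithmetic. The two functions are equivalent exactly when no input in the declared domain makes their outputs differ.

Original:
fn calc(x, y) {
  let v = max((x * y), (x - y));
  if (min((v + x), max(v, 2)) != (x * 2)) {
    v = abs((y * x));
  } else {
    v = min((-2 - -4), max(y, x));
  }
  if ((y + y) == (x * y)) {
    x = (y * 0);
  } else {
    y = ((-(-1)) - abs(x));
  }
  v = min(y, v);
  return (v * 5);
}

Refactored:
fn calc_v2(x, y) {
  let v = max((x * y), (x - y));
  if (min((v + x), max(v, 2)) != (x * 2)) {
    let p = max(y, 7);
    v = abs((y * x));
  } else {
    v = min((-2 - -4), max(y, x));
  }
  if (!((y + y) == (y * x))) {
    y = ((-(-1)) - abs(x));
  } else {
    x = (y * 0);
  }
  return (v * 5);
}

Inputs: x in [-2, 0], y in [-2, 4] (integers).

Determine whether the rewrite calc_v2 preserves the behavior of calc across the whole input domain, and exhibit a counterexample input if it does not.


Take x=-2, y=-2.
calc: v = 4; (min((v + x), max(v, 2)) != (x * 2)) -> true; v = 4; ((y + y) == (x * y)) -> false; y = -1; v = -1; return -5
calc_v2: v = 4; (min((v + x), max(v, 2)) != (x * 2)) -> true; p = 7; v = 4; (!((y + y) == (y * x))) -> true; y = -1; return 20
-5 and 20 differ, so these are not the same function on this domain.
verdict: not equivalent; witness: x=-2, y=-2


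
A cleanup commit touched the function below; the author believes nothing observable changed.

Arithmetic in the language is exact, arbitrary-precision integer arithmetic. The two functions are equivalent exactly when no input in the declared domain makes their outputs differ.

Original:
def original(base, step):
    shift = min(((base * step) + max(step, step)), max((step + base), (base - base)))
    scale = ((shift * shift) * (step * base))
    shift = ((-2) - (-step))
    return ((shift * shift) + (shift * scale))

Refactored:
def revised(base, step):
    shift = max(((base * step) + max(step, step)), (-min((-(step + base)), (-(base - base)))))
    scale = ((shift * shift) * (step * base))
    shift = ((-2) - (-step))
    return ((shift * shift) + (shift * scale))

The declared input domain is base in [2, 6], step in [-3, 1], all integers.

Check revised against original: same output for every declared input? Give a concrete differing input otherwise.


Consider the input base=2, step=-3.
original: shift becomes -9; next scale becomes -486; next shift becomes -5; next final value 2455
revised: shift becomes 0; next scale becomes 0; next shift becomes -5; next final value 25
2455 vs 25 — the two versions disagree here.
verdict: not equivalent; witness: base=2, step=-3


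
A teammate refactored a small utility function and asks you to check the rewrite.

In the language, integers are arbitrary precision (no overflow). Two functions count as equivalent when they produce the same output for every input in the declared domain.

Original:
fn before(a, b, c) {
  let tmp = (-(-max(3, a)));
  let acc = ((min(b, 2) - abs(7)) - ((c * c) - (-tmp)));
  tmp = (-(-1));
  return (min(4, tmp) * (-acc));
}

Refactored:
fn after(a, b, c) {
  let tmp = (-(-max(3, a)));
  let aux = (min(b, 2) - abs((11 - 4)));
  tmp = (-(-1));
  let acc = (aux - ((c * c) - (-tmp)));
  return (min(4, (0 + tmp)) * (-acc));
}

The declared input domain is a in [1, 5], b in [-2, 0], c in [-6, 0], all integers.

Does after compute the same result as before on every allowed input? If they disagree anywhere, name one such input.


There is a counterexample at a=1, b=-2, c=-6: 48 on one side, 46 on the other.
before: tmp=3, then acc=-48, then tmp=1, then returns 48
after: tmp=3, then aux=-9, then tmp=1, then acc=-46, then returns 46
verdict: not equivalent; witness: a=1, b=-2, c=-6


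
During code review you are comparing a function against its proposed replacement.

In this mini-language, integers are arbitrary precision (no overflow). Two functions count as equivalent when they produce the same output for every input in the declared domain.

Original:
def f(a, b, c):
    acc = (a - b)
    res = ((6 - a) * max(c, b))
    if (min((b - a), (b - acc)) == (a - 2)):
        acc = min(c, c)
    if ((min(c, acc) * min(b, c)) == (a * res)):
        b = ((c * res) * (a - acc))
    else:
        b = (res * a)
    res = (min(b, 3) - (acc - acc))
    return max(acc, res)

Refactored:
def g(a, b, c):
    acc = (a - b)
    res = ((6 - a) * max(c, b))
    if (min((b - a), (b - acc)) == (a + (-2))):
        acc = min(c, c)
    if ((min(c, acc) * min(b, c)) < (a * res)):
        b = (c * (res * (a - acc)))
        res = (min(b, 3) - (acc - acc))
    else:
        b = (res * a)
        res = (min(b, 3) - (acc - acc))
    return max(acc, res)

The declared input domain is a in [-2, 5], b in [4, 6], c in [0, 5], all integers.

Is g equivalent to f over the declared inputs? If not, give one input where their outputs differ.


Not equivalent: a=0, b=4, c=1 separates them (0 vs 3).
f: acc = -4; res = 24; (min((b - a), (b - acc)) == (a - 2)) -> false; ((min(c, acc) * min(b, c)) == (a * res)) -> false; b = 0; res = 0; return 0
g: acc = -4; res = 24; (min((b - a), (b - acc)) == (a + (-2))) -> false; ((min(c, acc) * min(b, c)) < (a * res)) -> true; b = 96; res = 3; return 3
verdict: not equivalent; witness: a=0, b=4, c=1


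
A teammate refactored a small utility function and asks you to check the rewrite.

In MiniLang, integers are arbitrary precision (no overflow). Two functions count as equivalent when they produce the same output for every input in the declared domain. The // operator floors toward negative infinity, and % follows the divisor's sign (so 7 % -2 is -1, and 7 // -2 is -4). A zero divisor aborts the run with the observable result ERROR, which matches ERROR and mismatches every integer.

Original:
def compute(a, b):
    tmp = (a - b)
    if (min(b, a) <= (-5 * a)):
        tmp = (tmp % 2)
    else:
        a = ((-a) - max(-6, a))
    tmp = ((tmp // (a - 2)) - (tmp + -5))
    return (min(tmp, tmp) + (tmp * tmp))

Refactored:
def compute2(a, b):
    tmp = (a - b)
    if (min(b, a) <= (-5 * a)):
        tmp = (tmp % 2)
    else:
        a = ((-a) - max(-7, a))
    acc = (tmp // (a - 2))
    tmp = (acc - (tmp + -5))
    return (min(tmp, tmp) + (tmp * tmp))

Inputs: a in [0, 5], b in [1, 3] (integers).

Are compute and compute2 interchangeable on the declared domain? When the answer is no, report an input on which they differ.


The suspicious edit (`-6` became `-7`) never changes the result for any input inside the declared domain.
Tracing a=3, b=2: compute: tmp := 1 | (min(b, a) <= (-5 * a)): false | a := -6 | tmp := 3 | result 12 | compute2: tmp := 1 | (min(b, a) <= (-5 * a)): false | a := -6 | acc := -1 | tmp := 3 | result 12 — matching result 12.
An exhaustive pass over the 18 declared inputs shows identical outputs.
verdict: equivalent


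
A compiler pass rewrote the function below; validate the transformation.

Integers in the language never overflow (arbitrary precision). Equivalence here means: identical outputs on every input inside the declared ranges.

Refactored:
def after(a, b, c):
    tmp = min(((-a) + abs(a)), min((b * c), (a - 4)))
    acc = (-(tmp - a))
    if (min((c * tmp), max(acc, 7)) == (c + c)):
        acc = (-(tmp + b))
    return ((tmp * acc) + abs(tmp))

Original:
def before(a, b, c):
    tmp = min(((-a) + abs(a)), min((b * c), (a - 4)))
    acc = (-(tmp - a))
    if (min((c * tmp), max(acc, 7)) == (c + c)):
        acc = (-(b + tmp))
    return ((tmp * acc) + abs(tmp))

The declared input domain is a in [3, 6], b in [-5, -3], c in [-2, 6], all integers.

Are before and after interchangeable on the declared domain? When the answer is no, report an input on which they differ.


Comparing the listings, the differences include: same computation, different form.
As a probe, take a=5, b=-3, c=2: before runs tmp := -6 | acc := 11 | (min((c * tmp), max(acc, 7)) == (c + c)): false | result -60; after runs tmp := -6 | acc := 11 | (min((c * tmp), max(acc, 7)) == (c + c)): false | result -60; both end at -60.
Sweeping the whole domain (108 inputs) finds no disagreement.
verdict: equivalent


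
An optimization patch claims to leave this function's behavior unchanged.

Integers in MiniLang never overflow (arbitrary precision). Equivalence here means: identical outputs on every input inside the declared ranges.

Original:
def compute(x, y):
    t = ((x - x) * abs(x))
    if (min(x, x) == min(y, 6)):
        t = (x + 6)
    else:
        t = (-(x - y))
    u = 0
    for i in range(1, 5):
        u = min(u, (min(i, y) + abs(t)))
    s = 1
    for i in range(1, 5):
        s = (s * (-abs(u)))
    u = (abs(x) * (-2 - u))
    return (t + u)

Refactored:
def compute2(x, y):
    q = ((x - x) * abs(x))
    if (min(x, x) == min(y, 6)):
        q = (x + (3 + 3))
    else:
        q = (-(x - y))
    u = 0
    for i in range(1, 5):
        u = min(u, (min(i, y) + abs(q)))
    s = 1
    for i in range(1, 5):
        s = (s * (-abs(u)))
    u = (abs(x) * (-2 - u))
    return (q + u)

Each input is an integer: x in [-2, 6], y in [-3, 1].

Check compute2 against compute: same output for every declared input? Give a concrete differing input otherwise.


Reading the diff, among the changes: local variable names differ, plus arithmetic usage differs, plus constant usage differs.
Tracing x=2, y=-2: compute: t = 0; (min(x, x) == min(y, 6)) -> false; t = -4; u = 0; [i=1]; u = 0; [i=2]; u = 0; [i=3]; u = 0; [i=4]; u = 0; s = 1; [i=1]; s = 0; [i=2]; s = 0; [i=3]; s = 0; [i=4]; s = 0; u = -4; return -8 | compute2: q = 0; (min(x, x) == min(y, 6)) -> false; q = -4; u = 0; [i=1]; u = 0; [i=2]; u = 0; [i=3]; u = 0; [i=4]; u = 0; s = 1; [i=1]; s = 0; [i=2]; s = 0; [i=3]; s = 0; [i=4]; s = 0; u = -4; return -8 — matching result -8.
Across all 45 domain points the two functions coincide.
verdict: equivalent


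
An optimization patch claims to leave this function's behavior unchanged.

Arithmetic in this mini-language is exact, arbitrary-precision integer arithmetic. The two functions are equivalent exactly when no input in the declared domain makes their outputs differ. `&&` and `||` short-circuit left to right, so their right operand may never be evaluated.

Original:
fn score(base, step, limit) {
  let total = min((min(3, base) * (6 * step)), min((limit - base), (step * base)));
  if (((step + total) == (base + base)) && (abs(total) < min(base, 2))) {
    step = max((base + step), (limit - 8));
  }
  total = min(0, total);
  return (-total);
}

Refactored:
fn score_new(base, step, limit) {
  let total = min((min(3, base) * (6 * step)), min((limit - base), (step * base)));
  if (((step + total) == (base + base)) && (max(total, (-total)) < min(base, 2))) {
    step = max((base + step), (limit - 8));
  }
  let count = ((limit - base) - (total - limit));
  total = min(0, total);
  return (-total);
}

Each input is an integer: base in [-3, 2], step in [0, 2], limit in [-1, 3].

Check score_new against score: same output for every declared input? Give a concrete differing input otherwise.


This is a faithful refactor — statement counts differ; arithmetic usage differs; local variable names differ; min/max/abs usage differs, but the computed results match everywhere.
One worked example (base=2, step=2, limit=3) — score: total := 1 | (((step + total) == (base + base)) && (abs(total) < min(base, 2))): false | total := 0 | result 0; score_new: total := 1 | (((step + total) == (base + base)) && (max(total, (-total)) < min(base, 2))): false | count := 3 | total := 0 | result 0; agreement on 0.
Checked all 90 inputs in the declared domain: the outputs agree on every one.
verdict: equivalent


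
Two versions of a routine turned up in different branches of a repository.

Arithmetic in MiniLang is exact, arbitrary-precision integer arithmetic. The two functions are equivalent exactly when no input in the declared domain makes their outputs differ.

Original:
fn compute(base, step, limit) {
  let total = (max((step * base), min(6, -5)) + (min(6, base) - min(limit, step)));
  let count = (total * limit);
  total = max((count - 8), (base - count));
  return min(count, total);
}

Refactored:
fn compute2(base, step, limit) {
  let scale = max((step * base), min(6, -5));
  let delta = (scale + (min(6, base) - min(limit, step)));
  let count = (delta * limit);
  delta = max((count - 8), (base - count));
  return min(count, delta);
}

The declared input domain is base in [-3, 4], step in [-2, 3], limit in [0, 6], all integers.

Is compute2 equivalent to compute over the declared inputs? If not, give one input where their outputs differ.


The two are interchangeable: statement counts differ, local variable names differ, and every declared input agrees.
Tracing base=-1, step=2, limit=0: compute: total becomes -3; next count becomes 0; next total becomes -1; next final value -1 | compute2: scale becomes -2; next delta becomes -3; next count becomes 0; next delta becomes -1; next final value -1 — matching result -1.
Every one of the 336 inputs gives matching results.
verdict: equivalent


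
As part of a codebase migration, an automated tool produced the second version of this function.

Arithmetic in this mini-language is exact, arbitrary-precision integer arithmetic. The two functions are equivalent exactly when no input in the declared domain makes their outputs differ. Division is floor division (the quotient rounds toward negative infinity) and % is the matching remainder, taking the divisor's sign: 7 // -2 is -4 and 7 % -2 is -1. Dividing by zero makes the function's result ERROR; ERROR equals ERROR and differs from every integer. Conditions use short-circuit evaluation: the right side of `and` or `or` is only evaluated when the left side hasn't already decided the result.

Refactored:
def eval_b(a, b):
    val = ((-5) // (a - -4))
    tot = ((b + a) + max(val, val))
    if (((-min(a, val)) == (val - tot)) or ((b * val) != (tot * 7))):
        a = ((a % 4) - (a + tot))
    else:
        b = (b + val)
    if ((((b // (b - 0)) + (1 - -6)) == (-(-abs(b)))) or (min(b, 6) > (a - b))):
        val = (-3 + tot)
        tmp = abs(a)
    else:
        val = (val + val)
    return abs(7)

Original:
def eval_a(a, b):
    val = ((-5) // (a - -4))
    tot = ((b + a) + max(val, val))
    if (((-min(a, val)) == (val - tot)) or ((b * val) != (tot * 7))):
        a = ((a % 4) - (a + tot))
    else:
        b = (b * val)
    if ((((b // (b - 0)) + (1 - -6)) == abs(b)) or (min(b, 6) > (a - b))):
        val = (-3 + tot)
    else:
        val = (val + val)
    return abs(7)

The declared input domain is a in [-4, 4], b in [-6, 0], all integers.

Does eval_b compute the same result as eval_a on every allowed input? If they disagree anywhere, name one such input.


These are not equivalent — on a=1, b=0 the outputs split (ERROR vs 7).
eval_a: val := -1 | tot := 0 | (((-min(a, val)) == (val - tot)) or ((b * val) != (tot * 7))): false | b := 0 | divide-by-zero, output ERROR
eval_b: val := -1 | tot := 0 | (((-min(a, val)) == (val - tot)) or ((b * val) != (tot * 7))): false | b := -1 | ((((b // (b - 0)) + (1 - -6)) == (-(-abs(b)))) or (min(b, 6) > (a - b))): false | val := -2 | result 7
verdict: not equivalent; witness: a=1, b=0
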